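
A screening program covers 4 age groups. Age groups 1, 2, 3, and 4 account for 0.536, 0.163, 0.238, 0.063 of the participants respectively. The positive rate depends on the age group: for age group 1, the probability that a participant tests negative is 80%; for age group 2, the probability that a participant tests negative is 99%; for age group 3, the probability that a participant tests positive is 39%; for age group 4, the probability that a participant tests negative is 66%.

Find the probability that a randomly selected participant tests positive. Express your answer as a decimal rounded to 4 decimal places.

0.2231

P(T|1) = 1 − 0.8 = 0.2.
P(T|2) = 1 − 0.99 = 0.01.
P(T|4) = 1 − 0.66 = 0.34.
Summing over the partition,
P(T) = P(T|1)·P(1) + P(T|2)·P(2) + P(T|3)·P(3) + P(T|4)·P(4)
      = 0.2·0.536 + 0.01·0.163 + 0.39·0.238 + 0.34·0.063
      = 0.1072 + 0.00163 + 0.09282 + 0.02142 = 0.22307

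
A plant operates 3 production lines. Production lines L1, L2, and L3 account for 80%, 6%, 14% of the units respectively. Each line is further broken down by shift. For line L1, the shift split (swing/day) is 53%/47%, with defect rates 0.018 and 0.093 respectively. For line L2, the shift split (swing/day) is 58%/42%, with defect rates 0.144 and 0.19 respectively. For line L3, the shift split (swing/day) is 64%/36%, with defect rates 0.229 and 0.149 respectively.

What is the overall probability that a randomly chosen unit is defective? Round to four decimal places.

P(D|L1) = 0.53·0.018 + 0.47·0.093 = 0.00954 + 0.04371 = 0.05325
P(D|L2) = 0.58·0.144 + 0.42·0.19 = 0.08352 + 0.0798 = 0.16332
P(D|L3) = 0.64·0.229 + 0.36·0.149 = 0.14656 + 0.05364 = 0.2002
Then overall,
P(D) = 0.8·0.05325 + 0.06·0.16332 + 0.14·0.2002
      = 0.0426 + 0.0097992 + 0.028028 = 0.0804272

P(D) ≈ 0.0804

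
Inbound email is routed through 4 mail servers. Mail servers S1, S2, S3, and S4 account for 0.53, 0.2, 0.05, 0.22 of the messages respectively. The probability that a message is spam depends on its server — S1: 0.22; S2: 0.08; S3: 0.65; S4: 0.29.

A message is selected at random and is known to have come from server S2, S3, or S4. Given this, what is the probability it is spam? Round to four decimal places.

Let J = {S2, S3, S4}.
P(J) = 0.2 + 0.05 + 0.22 = 0.47.
P(S ∩ J) = 0.08·0.2 + 0.65·0.05 + 0.29·0.22 = 0.016 + 0.0325 + 0.0638 = 0.1123.
P(S | J) = 0.1123 / 0.47 = 0.238936…

P(S|J) ≈ 0.2389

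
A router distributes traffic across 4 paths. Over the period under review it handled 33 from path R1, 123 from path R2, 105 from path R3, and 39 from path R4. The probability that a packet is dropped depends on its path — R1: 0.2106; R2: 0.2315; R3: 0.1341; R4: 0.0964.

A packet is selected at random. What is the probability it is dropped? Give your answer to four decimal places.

Total: 33 + 123 + 105 + 39 = 300.
P(R1) = 33/300 = 0.11. P(R2) = 123/300 = 0.41. P(R3) = 105/300 = 0.35. P(R4) = 39/300 = 0.13.
P(L) = P(L|R1)·P(R1) + P(L|R2)·P(R2) + P(L|R3)·P(R3) + P(L|R4)·P(R4)
      = 0.2106·0.11 + 0.2315·0.41 + 0.1341·0.35 + 0.0964·0.13
      = 0.023166 + 0.094915 + 0.046935 + 0.012532 = 0.177548

P(L) ≈ 0.1775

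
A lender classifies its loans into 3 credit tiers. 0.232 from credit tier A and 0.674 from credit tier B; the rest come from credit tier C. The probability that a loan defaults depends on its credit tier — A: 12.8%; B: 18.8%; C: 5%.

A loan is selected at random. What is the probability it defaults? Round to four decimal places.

P(C) = 1 − (0.232 + 0.674) = 0.094.
By the law of total probability,
P(D) = P(D|A)·P(A) + P(D|B)·P(B) + P(D|C)·P(C)
      = 0.128·0.232 + 0.188·0.674 + 0.05·0.094
      = 0.029696 + 0.126712 + 0.0047 = 0.161108

P(D) ≈ 0.1611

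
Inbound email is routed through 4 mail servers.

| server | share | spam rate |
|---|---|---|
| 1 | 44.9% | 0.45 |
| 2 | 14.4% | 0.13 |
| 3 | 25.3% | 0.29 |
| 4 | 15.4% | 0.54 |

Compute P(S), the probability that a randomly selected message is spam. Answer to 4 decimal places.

P(S) = P(S|1)·P(1) + P(S|2)·P(2) + P(S|3)·P(3) + P(S|4)·P(4)
      = 0.45·0.449 + 0.13·0.144 + 0.29·0.253 + 0.54·0.154
      = 0.20205 + 0.01872 + 0.07337 + 0.08316 = 0.3773

P(S) ≈ 0.3773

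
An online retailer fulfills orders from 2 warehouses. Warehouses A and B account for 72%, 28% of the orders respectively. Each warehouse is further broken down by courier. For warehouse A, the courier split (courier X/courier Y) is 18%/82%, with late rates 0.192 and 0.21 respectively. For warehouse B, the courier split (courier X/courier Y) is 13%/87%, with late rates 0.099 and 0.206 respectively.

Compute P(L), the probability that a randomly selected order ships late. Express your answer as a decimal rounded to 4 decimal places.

P(L|A) = 0.18·0.192 + 0.82·0.21 = 0.03456 + 0.1722 = 0.20676
P(L|B) = 0.13·0.099 + 0.87·0.206 = 0.01287 + 0.17922 = 0.19209
Then overall,
P(L) = 0.72·0.20676 + 0.28·0.19209
      = 0.1488672 + 0.0537852 = 0.2026524

P(L) ≈ 0.2027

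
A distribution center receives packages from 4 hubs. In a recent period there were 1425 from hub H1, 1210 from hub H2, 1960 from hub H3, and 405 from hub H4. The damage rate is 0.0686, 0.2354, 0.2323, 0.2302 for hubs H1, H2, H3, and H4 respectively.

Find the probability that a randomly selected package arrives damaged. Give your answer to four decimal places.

P(D) ≈ 0.1862

Total: 1425 + 1210 + 1960 + 405 = 5000.
P(H1) = 1425/5000 = 0.285. P(H2) = 1210/5000 = 0.242. P(H3) = 1960/5000 = 0.392. P(H4) = 405/5000 = 0.081.
By the law of total probability,
P(D) = P(D|H1)·P(H1) + P(D|H2)·P(H2) + P(D|H3)·P(H3) + P(D|H4)·P(H4)
      = 0.0686·0.285 + 0.2354·0.242 + 0.2323·0.392 + 0.2302·0.081
      = 0.019551 + 0.0569668 + 0.0910616 + 0.0186462 = 0.1862256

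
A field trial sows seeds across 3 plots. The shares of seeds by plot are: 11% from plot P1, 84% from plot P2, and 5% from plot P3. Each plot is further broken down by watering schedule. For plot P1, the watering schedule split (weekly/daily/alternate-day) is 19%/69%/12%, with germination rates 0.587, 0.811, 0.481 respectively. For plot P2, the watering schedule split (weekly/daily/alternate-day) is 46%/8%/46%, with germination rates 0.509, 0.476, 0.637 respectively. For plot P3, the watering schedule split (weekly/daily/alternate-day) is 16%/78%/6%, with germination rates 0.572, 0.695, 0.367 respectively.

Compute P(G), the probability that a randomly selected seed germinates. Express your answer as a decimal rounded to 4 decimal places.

P(G|P1) = 0.19·0.587 + 0.69·0.811 + 0.12·0.481 = 0.11153 + 0.55959 + 0.05772 = 0.72884
P(G|P2) = 0.46·0.509 + 0.08·0.476 + 0.46·0.637 = 0.23414 + 0.03808 + 0.29302 = 0.56524
P(G|P3) = 0.16·0.572 + 0.78·0.695 + 0.06·0.367 = 0.09152 + 0.5421 + 0.02202 = 0.65564
Then overall,
P(G) = 0.11·0.72884 + 0.84·0.56524 + 0.05·0.65564
      = 0.0801724 + 0.4748016 + 0.032782 = 0.587756

P(G) ≈ 0.5878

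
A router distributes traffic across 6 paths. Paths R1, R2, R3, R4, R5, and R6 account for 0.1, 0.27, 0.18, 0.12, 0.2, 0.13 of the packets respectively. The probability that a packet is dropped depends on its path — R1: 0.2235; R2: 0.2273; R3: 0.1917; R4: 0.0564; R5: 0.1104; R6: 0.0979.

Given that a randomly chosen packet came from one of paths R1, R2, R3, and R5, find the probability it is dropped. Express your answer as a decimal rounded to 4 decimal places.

0.1871

Let S = {R1, R2, R3, R5}.
P(S) = 0.1 + 0.27 + 0.18 + 0.2 = 0.75.
P(L ∩ S) = 0.2235·0.1 + 0.2273·0.27 + 0.1917·0.18 + 0.1104·0.2 = 0.02235 + 0.061371 + 0.034506 + 0.02208 = 0.140307.
P(L | S) = 0.140307 / 0.75 = 0.187076…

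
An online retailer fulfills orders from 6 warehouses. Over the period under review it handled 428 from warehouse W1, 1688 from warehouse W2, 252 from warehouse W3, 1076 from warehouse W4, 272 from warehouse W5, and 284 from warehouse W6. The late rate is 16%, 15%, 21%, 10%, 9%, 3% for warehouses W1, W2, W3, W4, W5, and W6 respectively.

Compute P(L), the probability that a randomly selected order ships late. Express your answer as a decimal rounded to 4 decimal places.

Total: 428 + 1688 + 252 + 1076 + 272 + 284 = 4000.
P(W1) = 428/4000 = 0.107. P(W2) = 1688/4000 = 0.422. P(W3) = 252/4000 = 0.063. P(W4) = 1076/4000 = 0.269. P(W5) = 272/4000 = 0.068. P(W6) = 284/4000 = 0.071.
P(L) = P(L|W1)·P(W1) + P(L|W2)·P(W2) + P(L|W3)·P(W3) + P(L|W4)·P(W4) + P(L|W5)·P(W5) + P(L|W6)·P(W6)
      = 0.16·0.107 + 0.15·0.422 + 0.21·0.063 + 0.1·0.269 + 0.09·0.068 + 0.03·0.071
      = 0.01712 + 0.0633 + 0.01323 + 0.0269 + 0.00612 + 0.00213 = 0.1288

0.1288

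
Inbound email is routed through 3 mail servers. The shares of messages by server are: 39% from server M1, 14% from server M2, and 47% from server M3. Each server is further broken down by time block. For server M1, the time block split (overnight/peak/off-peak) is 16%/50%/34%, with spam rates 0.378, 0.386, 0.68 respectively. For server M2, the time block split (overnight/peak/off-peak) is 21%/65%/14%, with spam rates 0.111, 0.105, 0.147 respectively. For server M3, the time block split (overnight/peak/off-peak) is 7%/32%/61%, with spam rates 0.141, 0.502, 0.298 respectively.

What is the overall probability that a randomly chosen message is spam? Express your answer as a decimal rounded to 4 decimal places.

0.3703

P(S|M1) = 0.16·0.378 + 0.5·0.386 + 0.34·0.68 = 0.06048 + 0.193 + 0.2312 = 0.48468
P(S|M2) = 0.21·0.111 + 0.65·0.105 + 0.14·0.147 = 0.02331 + 0.06825 + 0.02058 = 0.11214
P(S|M3) = 0.07·0.141 + 0.32·0.502 + 0.61·0.298 = 0.00987 + 0.16064 + 0.18178 = 0.35229
Then overall,
P(S) = 0.39·0.48468 + 0.14·0.11214 + 0.47·0.35229
      = 0.1890252 + 0.0156996 + 0.1655763 = 0.3703011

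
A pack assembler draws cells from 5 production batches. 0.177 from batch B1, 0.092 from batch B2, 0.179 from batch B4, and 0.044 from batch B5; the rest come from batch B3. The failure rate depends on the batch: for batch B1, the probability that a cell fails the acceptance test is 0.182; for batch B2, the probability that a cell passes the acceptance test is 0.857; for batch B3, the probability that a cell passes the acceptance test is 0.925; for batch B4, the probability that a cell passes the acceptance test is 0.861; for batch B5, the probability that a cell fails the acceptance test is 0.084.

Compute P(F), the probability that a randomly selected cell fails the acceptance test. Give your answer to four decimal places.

0.1120

P(B3) = 1 − (0.177 + 0.092 + 0.179 + 0.044) = 0.508.
P(F|B2) = 1 − 0.857 = 0.143.
P(F|B3) = 1 − 0.925 = 0.075.
P(F|B4) = 1 − 0.861 = 0.139.
P(F) = P(F|B1)·P(B1) + P(F|B2)·P(B2) + P(F|B3)·P(B3) + P(F|B4)·P(B4) + P(F|B5)·P(B5)
      = 0.182·0.177 + 0.143·0.092 + 0.075·0.508 + 0.139·0.179 + 0.084·0.044
      = 0.032214 + 0.013156 + 0.0381 + 0.024881 + 0.003696 = 0.112047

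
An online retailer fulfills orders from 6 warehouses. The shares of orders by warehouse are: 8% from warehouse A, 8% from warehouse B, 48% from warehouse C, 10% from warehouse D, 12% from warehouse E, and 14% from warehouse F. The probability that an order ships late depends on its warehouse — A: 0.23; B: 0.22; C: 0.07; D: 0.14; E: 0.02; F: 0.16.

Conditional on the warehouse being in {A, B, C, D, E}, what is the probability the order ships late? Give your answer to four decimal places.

Let S = {A, B, C, D, E}.
P(S) = 0.08 + 0.08 + 0.48 + 0.1 + 0.12 = 0.86.
P(L ∩ S) = 0.23·0.08 + 0.22·0.08 + 0.07·0.48 + 0.14·0.1 + 0.02·0.12 = 0.0184 + 0.0176 + 0.0336 + 0.014 + 0.0024 = 0.086.
P(L | S) = 0.086 / 0.86 = 0.100000…

0.1000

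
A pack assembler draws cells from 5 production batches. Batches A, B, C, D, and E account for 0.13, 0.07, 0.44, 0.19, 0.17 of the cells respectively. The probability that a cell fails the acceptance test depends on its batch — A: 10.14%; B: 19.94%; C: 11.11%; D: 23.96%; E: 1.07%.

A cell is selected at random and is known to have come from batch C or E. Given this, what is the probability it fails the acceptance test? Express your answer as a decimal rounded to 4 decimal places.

Let S = {C, E}.
P(S) = 0.44 + 0.17 = 0.61.
P(F ∩ S) = 0.1111·0.44 + 0.0107·0.17 = 0.048884 + 0.001819 = 0.050703.
P(F | S) = 0.050703 / 0.61 = 0.083120…

P(F|S) ≈ 0.0831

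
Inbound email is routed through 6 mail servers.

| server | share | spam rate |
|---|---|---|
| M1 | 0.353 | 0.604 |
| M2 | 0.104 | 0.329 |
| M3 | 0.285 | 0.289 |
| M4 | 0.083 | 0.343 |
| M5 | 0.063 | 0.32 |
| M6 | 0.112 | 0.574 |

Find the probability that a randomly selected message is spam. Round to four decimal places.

P(S) = P(S|M1)·P(M1) + P(S|M2)·P(M2) + P(S|M3)·P(M3) + P(S|M4)·P(M4) + P(S|M5)·P(M5) + P(S|M6)·P(M6)
      = 0.604·0.353 + 0.329·0.104 + 0.289·0.285 + 0.343·0.083 + 0.32·0.063 + 0.574·0.112
      = 0.213212 + 0.034216 + 0.082365 + 0.028469 + 0.02016 + 0.064288 = 0.44271

P(S) ≈ 0.4427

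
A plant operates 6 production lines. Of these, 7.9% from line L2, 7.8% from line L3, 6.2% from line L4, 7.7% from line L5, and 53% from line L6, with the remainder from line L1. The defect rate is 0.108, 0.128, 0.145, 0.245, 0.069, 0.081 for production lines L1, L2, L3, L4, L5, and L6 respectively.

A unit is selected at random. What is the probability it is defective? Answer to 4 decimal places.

P(L1) = 1 − (0.079 + 0.078 + 0.062 + 0.077 + 0.53) = 0.174.
P(D) = P(D|L1)·P(L1) + P(D|L2)·P(L2) + P(D|L3)·P(L3) + P(D|L4)·P(L4) + P(D|L5)·P(L5) + P(D|L6)·P(L6)
      = 0.108·0.174 + 0.128·0.079 + 0.145·0.078 + 0.245·0.062 + 0.069·0.077 + 0.081·0.53
      = 0.018792 + 0.010112 + 0.01131 + 0.01519 + 0.005313 + 0.04293 = 0.103647

0.1036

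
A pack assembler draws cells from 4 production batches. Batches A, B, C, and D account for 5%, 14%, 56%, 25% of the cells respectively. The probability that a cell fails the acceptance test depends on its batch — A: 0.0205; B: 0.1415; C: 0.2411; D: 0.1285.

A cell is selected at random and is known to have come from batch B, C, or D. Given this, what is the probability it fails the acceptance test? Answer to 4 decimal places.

P(F|S) ≈ 0.1968

Let S = {B, C, D}.
P(S) = 0.14 + 0.56 + 0.25 = 0.95.
P(F ∩ S) = 0.1415·0.14 + 0.2411·0.56 + 0.1285·0.25 = 0.01981 + 0.135016 + 0.032125 = 0.186951.
P(F | S) = 0.186951 / 0.95 = 0.196791…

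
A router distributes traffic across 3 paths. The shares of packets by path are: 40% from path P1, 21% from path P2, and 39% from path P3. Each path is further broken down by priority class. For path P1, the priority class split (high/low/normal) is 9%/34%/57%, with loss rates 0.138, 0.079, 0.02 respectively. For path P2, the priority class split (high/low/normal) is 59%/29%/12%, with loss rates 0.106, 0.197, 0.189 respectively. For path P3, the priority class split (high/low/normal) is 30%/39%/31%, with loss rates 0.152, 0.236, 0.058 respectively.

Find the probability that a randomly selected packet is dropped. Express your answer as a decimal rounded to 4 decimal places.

P(L) ≈ 0.1109

P(L|P1) = 0.09·0.138 + 0.34·0.079 + 0.57·0.02 = 0.01242 + 0.02686 + 0.0114 = 0.05068
P(L|P2) = 0.59·0.106 + 0.29·0.197 + 0.12·0.189 = 0.06254 + 0.05713 + 0.02268 = 0.14235
P(L|P3) = 0.3·0.152 + 0.39·0.236 + 0.31·0.058 = 0.0456 + 0.09204 + 0.01798 = 0.15562
Then overall,
P(L) = 0.4·0.05068 + 0.21·0.14235 + 0.39·0.15562
      = 0.020272 + 0.0298935 + 0.0606918 = 0.1108573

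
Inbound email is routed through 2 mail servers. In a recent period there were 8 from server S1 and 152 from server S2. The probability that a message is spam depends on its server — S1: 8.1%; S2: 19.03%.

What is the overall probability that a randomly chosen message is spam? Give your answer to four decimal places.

0.1848

Total: 8 + 152 = 160.
P(S1) = 8/160 = 0.05. P(S2) = 152/160 = 0.95.
P(S) = P(S|S1)·P(S1) + P(S|S2)·P(S2)
      = 0.081·0.05 + 0.1903·0.95
      = 0.00405 + 0.180785 = 0.184835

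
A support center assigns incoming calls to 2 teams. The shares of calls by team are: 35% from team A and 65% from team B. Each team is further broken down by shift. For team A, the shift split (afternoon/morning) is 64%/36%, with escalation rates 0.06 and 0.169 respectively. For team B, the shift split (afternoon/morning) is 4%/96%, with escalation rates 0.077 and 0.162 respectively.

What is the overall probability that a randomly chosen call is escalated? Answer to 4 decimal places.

P(E|A) = 0.64·0.06 + 0.36·0.169 = 0.0384 + 0.06084 = 0.09924
P(E|B) = 0.04·0.077 + 0.96·0.162 = 0.00308 + 0.15552 = 0.1586
Then overall,
P(E) = 0.35·0.09924 + 0.65·0.1586
      = 0.034734 + 0.10309 = 0.137824

0.1378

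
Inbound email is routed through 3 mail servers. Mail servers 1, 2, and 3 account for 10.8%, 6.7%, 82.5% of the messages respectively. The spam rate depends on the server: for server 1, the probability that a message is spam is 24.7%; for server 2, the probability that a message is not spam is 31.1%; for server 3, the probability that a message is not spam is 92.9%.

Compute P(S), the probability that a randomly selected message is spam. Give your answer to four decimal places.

P(S) ≈ 0.1314

P(S|2) = 1 − 0.311 = 0.689.
P(S|3) = 1 − 0.929 = 0.071.
By the law of total probability,
P(S) = P(S|1)·P(1) + P(S|2)·P(2) + P(S|3)·P(3)
      = 0.247·0.108 + 0.689·0.067 + 0.071·0.825
      = 0.026676 + 0.046163 + 0.058575 = 0.131414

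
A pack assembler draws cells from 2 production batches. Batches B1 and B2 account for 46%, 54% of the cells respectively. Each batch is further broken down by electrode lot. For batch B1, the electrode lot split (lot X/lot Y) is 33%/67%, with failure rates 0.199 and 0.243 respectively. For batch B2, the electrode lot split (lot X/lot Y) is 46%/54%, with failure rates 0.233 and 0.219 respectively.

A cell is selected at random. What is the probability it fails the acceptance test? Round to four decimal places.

P(F|B1) = 0.33·0.199 + 0.67·0.243 = 0.06567 + 0.16281 = 0.22848
P(F|B2) = 0.46·0.233 + 0.54·0.219 = 0.10718 + 0.11826 = 0.22544
By total probability over the outer partition,
P(F) = 0.46·0.22848 + 0.54·0.22544
      = 0.1051008 + 0.1217376 = 0.2268384

0.2268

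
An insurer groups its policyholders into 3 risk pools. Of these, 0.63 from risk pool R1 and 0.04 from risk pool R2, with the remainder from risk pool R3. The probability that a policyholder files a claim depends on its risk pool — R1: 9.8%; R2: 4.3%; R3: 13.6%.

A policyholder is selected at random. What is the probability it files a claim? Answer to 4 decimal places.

0.1083

P(R3) = 1 − (0.63 + 0.04) = 0.33.
P(C) = P(C|R1)·P(R1) + P(C|R2)·P(R2) + P(C|R3)·P(R3)
      = 0.098·0.63 + 0.043·0.04 + 0.136·0.33
      = 0.06174 + 0.00172 + 0.04488 = 0.10834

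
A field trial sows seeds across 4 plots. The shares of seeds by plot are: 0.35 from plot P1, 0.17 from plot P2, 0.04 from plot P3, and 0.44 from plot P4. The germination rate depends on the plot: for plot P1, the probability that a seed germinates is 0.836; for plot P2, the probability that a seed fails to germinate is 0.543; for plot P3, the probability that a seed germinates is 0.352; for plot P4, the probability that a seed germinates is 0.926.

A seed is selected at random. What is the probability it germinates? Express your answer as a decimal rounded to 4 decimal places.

P(G|P2) = 1 − 0.543 = 0.457.
P(G) = P(G|P1)·P(P1) + P(G|P2)·P(P2) + P(G|P3)·P(P3) + P(G|P4)·P(P4)
      = 0.836·0.35 + 0.457·0.17 + 0.352·0.04 + 0.926·0.44
      = 0.2926 + 0.07769 + 0.01408 + 0.40744 = 0.79181

0.7918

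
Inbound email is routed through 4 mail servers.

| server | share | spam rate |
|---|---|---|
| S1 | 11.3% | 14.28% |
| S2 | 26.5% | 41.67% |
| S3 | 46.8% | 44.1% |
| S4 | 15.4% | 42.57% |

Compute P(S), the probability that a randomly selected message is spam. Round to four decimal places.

P(S) = P(S|S1)·P(S1) + P(S|S2)·P(S2) + P(S|S3)·P(S3) + P(S|S4)·P(S4)
      = 0.1428·0.113 + 0.4167·0.265 + 0.441·0.468 + 0.4257·0.154
      = 0.0161364 + 0.1104255 + 0.206388 + 0.0655578 = 0.3985077

0.3985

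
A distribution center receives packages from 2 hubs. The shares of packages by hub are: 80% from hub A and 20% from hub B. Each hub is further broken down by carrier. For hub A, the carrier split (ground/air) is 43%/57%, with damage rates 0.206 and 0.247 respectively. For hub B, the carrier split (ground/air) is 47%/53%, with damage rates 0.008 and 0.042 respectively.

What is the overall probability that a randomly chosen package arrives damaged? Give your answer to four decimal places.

P(D|A) = 0.43·0.206 + 0.57·0.247 = 0.08858 + 0.14079 = 0.22937
P(D|B) = 0.47·0.008 + 0.53·0.042 = 0.00376 + 0.02226 = 0.02602
By total probability over the outer partition,
P(D) = 0.8·0.22937 + 0.2·0.02602
      = 0.183496 + 0.005204 = 0.1887

P(D) ≈ 0.1887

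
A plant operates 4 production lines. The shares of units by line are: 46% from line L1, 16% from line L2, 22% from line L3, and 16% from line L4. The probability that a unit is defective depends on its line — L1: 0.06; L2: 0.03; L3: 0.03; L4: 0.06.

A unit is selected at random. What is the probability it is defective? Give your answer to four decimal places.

Using total probability over the partition,
P(D) = P(D|L1)·P(L1) + P(D|L2)·P(L2) + P(D|L3)·P(L3) + P(D|L4)·P(L4)
      = 0.06·0.46 + 0.03·0.16 + 0.03·0.22 + 0.06·0.16
      = 0.0276 + 0.0048 + 0.0066 + 0.0096 = 0.0486

P(D) ≈ 0.0486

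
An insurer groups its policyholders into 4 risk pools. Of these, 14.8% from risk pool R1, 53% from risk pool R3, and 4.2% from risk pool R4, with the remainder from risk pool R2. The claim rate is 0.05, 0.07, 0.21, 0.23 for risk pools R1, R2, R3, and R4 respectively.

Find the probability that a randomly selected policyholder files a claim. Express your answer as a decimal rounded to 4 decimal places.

0.1480

P(R2) = 1 − (0.148 + 0.53 + 0.042) = 0.28.
P(C) = P(C|R1)·P(R1) + P(C|R2)·P(R2) + P(C|R3)·P(R3) + P(C|R4)·P(R4)
      = 0.05·0.148 + 0.07·0.28 + 0.21·0.53 + 0.23·0.042
      = 0.0074 + 0.0196 + 0.1113 + 0.00966 = 0.14796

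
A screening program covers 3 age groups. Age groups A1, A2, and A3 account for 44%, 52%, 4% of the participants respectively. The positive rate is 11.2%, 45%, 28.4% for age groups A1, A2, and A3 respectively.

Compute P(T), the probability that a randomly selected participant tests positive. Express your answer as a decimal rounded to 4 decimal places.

By the law of total probability,
P(T) = P(T|A1)·P(A1) + P(T|A2)·P(A2) + P(T|A3)·P(A3)
      = 0.112·0.44 + 0.45·0.52 + 0.284·0.04
      = 0.04928 + 0.234 + 0.01136 = 0.29464

P(T) ≈ 0.2946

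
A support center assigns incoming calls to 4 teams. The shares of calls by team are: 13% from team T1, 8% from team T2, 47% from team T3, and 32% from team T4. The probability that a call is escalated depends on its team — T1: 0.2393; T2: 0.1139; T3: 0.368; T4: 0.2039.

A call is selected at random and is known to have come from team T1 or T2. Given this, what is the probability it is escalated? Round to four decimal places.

0.1915

Let S = {T1, T2}.
P(S) = 0.13 + 0.08 = 0.21.
P(E ∩ S) = 0.2393·0.13 + 0.1139·0.08 = 0.031109 + 0.009112 = 0.040221.
P(E | S) = 0.040221 / 0.21 = 0.191529…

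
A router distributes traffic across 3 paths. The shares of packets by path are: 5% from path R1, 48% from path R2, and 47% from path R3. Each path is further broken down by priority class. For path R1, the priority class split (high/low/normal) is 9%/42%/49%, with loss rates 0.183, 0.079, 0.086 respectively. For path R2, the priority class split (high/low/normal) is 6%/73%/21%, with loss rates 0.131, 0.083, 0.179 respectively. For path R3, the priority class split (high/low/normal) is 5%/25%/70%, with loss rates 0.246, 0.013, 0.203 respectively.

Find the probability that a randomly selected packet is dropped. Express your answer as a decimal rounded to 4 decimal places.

P(L) ≈ 0.1296

P(L|R1) = 0.09·0.183 + 0.42·0.079 + 0.49·0.086 = 0.01647 + 0.03318 + 0.04214 = 0.09179
P(L|R2) = 0.06·0.131 + 0.73·0.083 + 0.21·0.179 = 0.00786 + 0.06059 + 0.03759 = 0.10604
P(L|R3) = 0.05·0.246 + 0.25·0.013 + 0.7·0.203 = 0.0123 + 0.00325 + 0.1421 = 0.15765
By total probability over the outer partition,
P(L) = 0.05·0.09179 + 0.48·0.10604 + 0.47·0.15765
      = 0.0045895 + 0.0508992 + 0.0740955 = 0.1295842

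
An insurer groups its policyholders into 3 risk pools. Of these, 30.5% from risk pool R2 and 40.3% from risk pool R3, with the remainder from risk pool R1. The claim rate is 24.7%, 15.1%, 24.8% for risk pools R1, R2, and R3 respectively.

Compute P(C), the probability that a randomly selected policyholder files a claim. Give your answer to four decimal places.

P(R1) = 1 − (0.305 + 0.403) = 0.292.
P(C) = P(C|R1)·P(R1) + P(C|R2)·P(R2) + P(C|R3)·P(R3)
      = 0.247·0.292 + 0.151·0.305 + 0.248·0.403
      = 0.072124 + 0.046055 + 0.099944 = 0.218123

P(C) ≈ 0.2181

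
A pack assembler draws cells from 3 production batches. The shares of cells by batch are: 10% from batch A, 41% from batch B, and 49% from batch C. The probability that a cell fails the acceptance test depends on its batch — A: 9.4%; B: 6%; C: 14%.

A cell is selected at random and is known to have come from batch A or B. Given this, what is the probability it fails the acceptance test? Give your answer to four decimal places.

P(F|S) ≈ 0.0667

Let S = {A, B}.
P(S) = 0.1 + 0.41 = 0.51.
P(F ∩ S) = 0.094·0.1 + 0.06·0.41 = 0.0094 + 0.0246 = 0.034.
P(F | S) = 0.034 / 0.51 = 0.066667…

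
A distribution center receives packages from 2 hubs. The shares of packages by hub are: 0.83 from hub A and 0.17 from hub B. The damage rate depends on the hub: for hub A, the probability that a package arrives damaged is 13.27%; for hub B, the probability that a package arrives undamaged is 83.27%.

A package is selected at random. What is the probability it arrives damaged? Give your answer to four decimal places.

P(D|B) = 1 − 0.8327 = 0.1673.
By the law of total probability,
P(D) = P(D|A)·P(A) + P(D|B)·P(B)
      = 0.1327·0.83 + 0.1673·0.17
      = 0.110141 + 0.028441 = 0.138582

0.1386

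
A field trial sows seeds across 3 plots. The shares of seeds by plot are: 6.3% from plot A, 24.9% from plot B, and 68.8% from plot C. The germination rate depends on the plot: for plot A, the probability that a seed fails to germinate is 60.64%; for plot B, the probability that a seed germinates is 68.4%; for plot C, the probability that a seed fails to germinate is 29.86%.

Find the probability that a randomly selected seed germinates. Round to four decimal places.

P(G|A) = 1 − 0.6064 = 0.3936.
P(G|C) = 1 − 0.2986 = 0.7014.
Using total probability over the partition,
P(G) = P(G|A)·P(A) + P(G|B)·P(B) + P(G|C)·P(C)
      = 0.3936·0.063 + 0.684·0.249 + 0.7014·0.688
      = 0.0247968 + 0.170316 + 0.4825632 = 0.677676

P(G) ≈ 0.6777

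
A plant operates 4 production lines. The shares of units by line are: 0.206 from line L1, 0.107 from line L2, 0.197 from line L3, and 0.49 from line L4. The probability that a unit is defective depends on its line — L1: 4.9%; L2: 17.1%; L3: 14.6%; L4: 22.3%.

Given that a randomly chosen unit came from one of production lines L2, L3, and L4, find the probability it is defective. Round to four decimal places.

0.1969

Let S = {L2, L3, L4}.
P(S) = 0.107 + 0.197 + 0.49 = 0.794.
P(D ∩ S) = 0.171·0.107 + 0.146·0.197 + 0.223·0.49 = 0.018297 + 0.028762 + 0.10927 = 0.156329.
P(D | S) = 0.156329 / 0.794 = 0.196888…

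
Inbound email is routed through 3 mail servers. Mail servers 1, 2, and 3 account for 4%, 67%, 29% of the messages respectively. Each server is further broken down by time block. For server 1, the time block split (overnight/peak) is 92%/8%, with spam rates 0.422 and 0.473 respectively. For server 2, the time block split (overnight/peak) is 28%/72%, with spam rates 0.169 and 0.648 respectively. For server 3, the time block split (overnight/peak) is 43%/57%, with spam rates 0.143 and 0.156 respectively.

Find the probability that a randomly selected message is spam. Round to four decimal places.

P(S) ≈ 0.4050

P(S|1) = 0.92·0.422 + 0.08·0.473 = 0.38824 + 0.03784 = 0.42608
P(S|2) = 0.28·0.169 + 0.72·0.648 = 0.04732 + 0.46656 = 0.51388
P(S|3) = 0.43·0.143 + 0.57·0.156 = 0.06149 + 0.08892 = 0.15041
By total probability over the outer partition,
P(S) = 0.04·0.42608 + 0.67·0.51388 + 0.29·0.15041
      = 0.0170432 + 0.3442996 + 0.0436189 = 0.4049617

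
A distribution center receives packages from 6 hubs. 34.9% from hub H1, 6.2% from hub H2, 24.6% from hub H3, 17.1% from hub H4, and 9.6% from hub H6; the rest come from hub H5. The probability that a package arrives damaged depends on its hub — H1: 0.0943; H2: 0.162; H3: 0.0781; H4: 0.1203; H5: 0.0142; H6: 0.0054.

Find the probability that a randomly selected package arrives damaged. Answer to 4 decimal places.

P(H5) = 1 − (0.349 + 0.062 + 0.246 + 0.171 + 0.096) = 0.076.
Summing over the partition,
P(D) = P(D|H1)·P(H1) + P(D|H2)·P(H2) + P(D|H3)·P(H3) + P(D|H4)·P(H4) + P(D|H5)·P(H5) + P(D|H6)·P(H6)
      = 0.0943·0.349 + 0.162·0.062 + 0.0781·0.246 + 0.1203·0.171 + 0.0142·0.076 + 0.0054·0.096
      = 0.0329107 + 0.010044 + 0.0192126 + 0.0205713 + 0.0010792 + 0.0005184 = 0.0843362

P(D) ≈ 0.0843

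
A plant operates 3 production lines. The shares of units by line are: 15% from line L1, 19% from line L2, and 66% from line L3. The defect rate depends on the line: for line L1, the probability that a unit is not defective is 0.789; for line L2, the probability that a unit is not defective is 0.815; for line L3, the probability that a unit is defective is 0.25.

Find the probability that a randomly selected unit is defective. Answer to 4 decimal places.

P(D) ≈ 0.2318

P(D|L1) = 1 − 0.789 = 0.211.
P(D|L2) = 1 − 0.815 = 0.185.
Summing over the partition,
P(D) = P(D|L1)·P(L1) + P(D|L2)·P(L2) + P(D|L3)·P(L3)
      = 0.211·0.15 + 0.185·0.19 + 0.25·0.66
      = 0.03165 + 0.03515 + 0.165 = 0.2318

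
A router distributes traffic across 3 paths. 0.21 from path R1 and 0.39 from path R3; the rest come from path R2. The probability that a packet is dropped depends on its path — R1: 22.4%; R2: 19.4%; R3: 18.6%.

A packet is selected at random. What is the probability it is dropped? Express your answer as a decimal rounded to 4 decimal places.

0.1972

P(R2) = 1 − (0.21 + 0.39) = 0.4.
By the law of total probability,
P(L) = P(L|R1)·P(R1) + P(L|R2)·P(R2) + P(L|R3)·P(R3)
      = 0.224·0.21 + 0.194·0.4 + 0.186·0.39
      = 0.04704 + 0.0776 + 0.07254 = 0.19718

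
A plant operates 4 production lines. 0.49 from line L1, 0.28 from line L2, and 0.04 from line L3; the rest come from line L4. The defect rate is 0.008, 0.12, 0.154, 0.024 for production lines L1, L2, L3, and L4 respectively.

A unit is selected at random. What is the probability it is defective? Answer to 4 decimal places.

0.0482

P(L4) = 1 − (0.49 + 0.28 + 0.04) = 0.19.
By the law of total probability,
P(D) = P(D|L1)·P(L1) + P(D|L2)·P(L2) + P(D|L3)·P(L3) + P(D|L4)·P(L4)
      = 0.008·0.49 + 0.12·0.28 + 0.154·0.04 + 0.024·0.19
      = 0.00392 + 0.0336 + 0.00616 + 0.00456 = 0.04824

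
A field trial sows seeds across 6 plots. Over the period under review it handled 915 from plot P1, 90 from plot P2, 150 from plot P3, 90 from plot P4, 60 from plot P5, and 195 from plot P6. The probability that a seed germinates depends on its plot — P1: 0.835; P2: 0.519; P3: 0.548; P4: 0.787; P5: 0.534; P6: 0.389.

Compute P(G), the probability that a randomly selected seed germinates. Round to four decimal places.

Total: 915 + 90 + 150 + 90 + 60 + 195 = 1500.
P(P1) = 915/1500 = 0.61. P(P2) = 90/1500 = 0.06. P(P3) = 150/1500 = 0.1. P(P4) = 90/1500 = 0.06. P(P5) = 60/1500 = 0.04. P(P6) = 195/1500 = 0.13.
Using total probability over the partition,
P(G) = P(G|P1)·P(P1) + P(G|P2)·P(P2) + P(G|P3)·P(P3) + P(G|P4)·P(P4) + P(G|P5)·P(P5) + P(G|P6)·P(P6)
      = 0.835·0.61 + 0.519·0.06 + 0.548·0.1 + 0.787·0.06 + 0.534·0.04 + 0.389·0.13
      = 0.50935 + 0.03114 + 0.0548 + 0.04722 + 0.02136 + 0.05057 = 0.71444

0.7144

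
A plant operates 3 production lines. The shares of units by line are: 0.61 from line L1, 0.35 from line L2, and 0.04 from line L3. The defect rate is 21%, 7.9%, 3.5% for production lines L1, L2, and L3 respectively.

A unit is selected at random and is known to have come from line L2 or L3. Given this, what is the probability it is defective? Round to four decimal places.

Let S = {L2, L3}.
P(S) = 0.35 + 0.04 = 0.39.
P(D ∩ S) = 0.079·0.35 + 0.035·0.04 = 0.02765 + 0.0014 = 0.02905.
P(D | S) = 0.02905 / 0.39 = 0.074487…

0.0745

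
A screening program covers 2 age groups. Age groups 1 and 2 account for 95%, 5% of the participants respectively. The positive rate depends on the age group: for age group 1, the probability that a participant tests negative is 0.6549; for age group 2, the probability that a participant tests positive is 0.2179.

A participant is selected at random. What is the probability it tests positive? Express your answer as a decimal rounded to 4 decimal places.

P(T|1) = 1 − 0.6549 = 0.3451.
Summing over the partition,
P(T) = P(T|1)·P(1) + P(T|2)·P(2)
      = 0.3451·0.95 + 0.2179·0.05
      = 0.327845 + 0.010895 = 0.33874

P(T) ≈ 0.3387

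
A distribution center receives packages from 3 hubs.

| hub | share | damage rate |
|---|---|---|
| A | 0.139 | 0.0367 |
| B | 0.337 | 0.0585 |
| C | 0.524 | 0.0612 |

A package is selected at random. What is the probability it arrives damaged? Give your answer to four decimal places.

By the law of total probability,
P(D) = P(D|A)·P(A) + P(D|B)·P(B) + P(D|C)·P(C)
      = 0.0367·0.139 + 0.0585·0.337 + 0.0612·0.524
      = 0.0051013 + 0.0197145 + 0.0320688 = 0.0568846

P(D) ≈ 0.0569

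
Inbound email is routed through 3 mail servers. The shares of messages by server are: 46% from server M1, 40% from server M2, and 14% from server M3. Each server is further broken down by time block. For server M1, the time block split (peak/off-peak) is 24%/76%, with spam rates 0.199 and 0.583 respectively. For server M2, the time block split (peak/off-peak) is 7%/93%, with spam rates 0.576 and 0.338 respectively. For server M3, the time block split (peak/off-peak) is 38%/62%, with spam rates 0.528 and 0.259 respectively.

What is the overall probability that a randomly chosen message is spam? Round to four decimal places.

P(S|M1) = 0.24·0.199 + 0.76·0.583 = 0.04776 + 0.44308 = 0.49084
P(S|M2) = 0.07·0.576 + 0.93·0.338 = 0.04032 + 0.31434 = 0.35466
P(S|M3) = 0.38·0.528 + 0.62·0.259 = 0.20064 + 0.16058 = 0.36122
By total probability over the outer partition,
P(S) = 0.46·0.49084 + 0.4·0.35466 + 0.14·0.36122
      = 0.2257864 + 0.141864 + 0.0505708 = 0.4182212

0.4182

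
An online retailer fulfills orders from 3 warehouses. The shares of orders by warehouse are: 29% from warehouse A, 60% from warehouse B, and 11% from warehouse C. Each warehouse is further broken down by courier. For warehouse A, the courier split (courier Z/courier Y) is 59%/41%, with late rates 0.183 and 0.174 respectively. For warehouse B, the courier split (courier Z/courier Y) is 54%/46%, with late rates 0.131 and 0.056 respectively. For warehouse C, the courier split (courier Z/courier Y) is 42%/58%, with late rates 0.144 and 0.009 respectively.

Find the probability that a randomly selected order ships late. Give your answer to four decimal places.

P(L) ≈ 0.1171

P(L|A) = 0.59·0.183 + 0.41·0.174 = 0.10797 + 0.07134 = 0.17931
P(L|B) = 0.54·0.131 + 0.46·0.056 = 0.07074 + 0.02576 = 0.0965
P(L|C) = 0.42·0.144 + 0.58·0.009 = 0.06048 + 0.00522 = 0.0657
Then overall,
P(L) = 0.29·0.17931 + 0.6·0.0965 + 0.11·0.0657
      = 0.0519999 + 0.0579 + 0.007227 = 0.1171269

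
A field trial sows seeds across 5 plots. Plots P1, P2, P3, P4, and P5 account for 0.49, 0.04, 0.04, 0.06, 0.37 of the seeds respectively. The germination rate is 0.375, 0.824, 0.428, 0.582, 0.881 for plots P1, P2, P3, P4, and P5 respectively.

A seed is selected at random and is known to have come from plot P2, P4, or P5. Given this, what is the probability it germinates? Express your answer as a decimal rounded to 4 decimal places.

Let S = {P2, P4, P5}.
P(S) = 0.04 + 0.06 + 0.37 = 0.47.
P(G ∩ S) = 0.824·0.04 + 0.582·0.06 + 0.881·0.37 = 0.03296 + 0.03492 + 0.32597 = 0.39385.
P(G | S) = 0.39385 / 0.47 = 0.837979…

P(G|S) ≈ 0.8380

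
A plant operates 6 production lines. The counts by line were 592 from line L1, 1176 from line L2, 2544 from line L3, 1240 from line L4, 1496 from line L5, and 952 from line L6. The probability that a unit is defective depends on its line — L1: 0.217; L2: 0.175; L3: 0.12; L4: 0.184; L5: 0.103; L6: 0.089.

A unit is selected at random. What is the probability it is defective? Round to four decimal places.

Total: 592 + 1176 + 2544 + 1240 + 1496 + 952 = 8000.
P(L1) = 592/8000 = 0.074. P(L2) = 1176/8000 = 0.147. P(L3) = 2544/8000 = 0.318. P(L4) = 1240/8000 = 0.155. P(L5) = 1496/8000 = 0.187. P(L6) = 952/8000 = 0.119.
By the law of total probability,
P(D) = P(D|L1)·P(L1) + P(D|L2)·P(L2) + P(D|L3)·P(L3) + P(D|L4)·P(L4) + P(D|L5)·P(L5) + P(D|L6)·P(L6)
      = 0.217·0.074 + 0.175·0.147 + 0.12·0.318 + 0.184·0.155 + 0.103·0.187 + 0.089·0.119
      = 0.016058 + 0.025725 + 0.03816 + 0.02852 + 0.019261 + 0.010591 = 0.138315

P(D) ≈ 0.1383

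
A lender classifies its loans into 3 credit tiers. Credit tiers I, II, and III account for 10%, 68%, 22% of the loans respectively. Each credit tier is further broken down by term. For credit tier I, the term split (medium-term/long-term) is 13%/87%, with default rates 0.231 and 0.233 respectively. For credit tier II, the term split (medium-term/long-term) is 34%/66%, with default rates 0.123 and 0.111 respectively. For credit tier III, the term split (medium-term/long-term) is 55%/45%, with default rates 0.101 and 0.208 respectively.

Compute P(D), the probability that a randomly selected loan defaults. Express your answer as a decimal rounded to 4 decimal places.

P(D) ≈ 0.1343

P(D|I) = 0.13·0.231 + 0.87·0.233 = 0.03003 + 0.20271 = 0.23274
P(D|II) = 0.34·0.123 + 0.66·0.111 = 0.04182 + 0.07326 = 0.11508
P(D|III) = 0.55·0.101 + 0.45·0.208 = 0.05555 + 0.0936 = 0.14915
By total probability over the outer partition,
P(D) = 0.1·0.23274 + 0.68·0.11508 + 0.22·0.14915
      = 0.023274 + 0.0782544 + 0.032813 = 0.1343414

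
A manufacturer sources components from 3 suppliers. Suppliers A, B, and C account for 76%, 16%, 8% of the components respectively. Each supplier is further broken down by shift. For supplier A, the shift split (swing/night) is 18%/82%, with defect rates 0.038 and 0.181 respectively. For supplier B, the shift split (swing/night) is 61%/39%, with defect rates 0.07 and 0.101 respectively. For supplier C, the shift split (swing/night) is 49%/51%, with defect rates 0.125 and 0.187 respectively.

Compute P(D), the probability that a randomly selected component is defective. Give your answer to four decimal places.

P(D) ≈ 0.1437

P(D|A) = 0.18·0.038 + 0.82·0.181 = 0.00684 + 0.14842 = 0.15526
P(D|B) = 0.61·0.07 + 0.39·0.101 = 0.0427 + 0.03939 = 0.08209
P(D|C) = 0.49·0.125 + 0.51·0.187 = 0.06125 + 0.09537 = 0.15662
Then overall,
P(D) = 0.76·0.15526 + 0.16·0.08209 + 0.08·0.15662
      = 0.1179976 + 0.0131344 + 0.0125296 = 0.1436616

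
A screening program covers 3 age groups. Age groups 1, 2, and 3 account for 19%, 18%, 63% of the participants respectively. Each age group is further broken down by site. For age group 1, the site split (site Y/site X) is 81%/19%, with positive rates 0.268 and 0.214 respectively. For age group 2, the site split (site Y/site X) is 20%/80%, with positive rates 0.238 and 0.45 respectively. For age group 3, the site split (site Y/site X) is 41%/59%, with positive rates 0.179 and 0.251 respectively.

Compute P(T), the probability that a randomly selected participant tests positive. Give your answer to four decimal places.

P(T) ≈ 0.2619

P(T|1) = 0.81·0.268 + 0.19·0.214 = 0.21708 + 0.04066 = 0.25774
P(T|2) = 0.2·0.238 + 0.8·0.45 = 0.0476 + 0.36 = 0.4076
P(T|3) = 0.41·0.179 + 0.59·0.251 = 0.07339 + 0.14809 = 0.22148
Then overall,
P(T) = 0.19·0.25774 + 0.18·0.4076 + 0.63·0.22148
      = 0.0489706 + 0.073368 + 0.1395324 = 0.261871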